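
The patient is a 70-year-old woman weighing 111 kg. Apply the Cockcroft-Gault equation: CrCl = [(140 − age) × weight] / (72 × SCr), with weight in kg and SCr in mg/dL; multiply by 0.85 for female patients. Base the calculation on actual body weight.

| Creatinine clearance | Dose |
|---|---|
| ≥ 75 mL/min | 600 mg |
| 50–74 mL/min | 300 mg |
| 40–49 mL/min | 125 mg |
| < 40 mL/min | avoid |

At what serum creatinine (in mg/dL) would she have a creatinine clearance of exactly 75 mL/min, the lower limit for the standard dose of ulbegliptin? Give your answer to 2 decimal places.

1.22 mg/dL

Standard dose requires CrCl ≥ 75 mL/min.
Set (140 − 70) × 111 × 0.85 / (72 × SCr) = 75
SCr = (140 − 70) × 111 × 0.85 / (72 × 75) = 1.223 mg/dL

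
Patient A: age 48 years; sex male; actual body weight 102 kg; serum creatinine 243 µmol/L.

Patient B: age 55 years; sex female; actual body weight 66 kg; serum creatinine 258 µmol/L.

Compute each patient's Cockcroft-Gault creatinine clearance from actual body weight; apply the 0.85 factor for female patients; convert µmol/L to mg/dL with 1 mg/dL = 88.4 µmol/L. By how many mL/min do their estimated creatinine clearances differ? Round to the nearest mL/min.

25 mL/min

Patient A: SCr = 243 / 88.4 = 2.749 mg/dL
Patient A: CrCl = (140 − 48) × 102 / (72 × 2.749) = 9384.0 / 197.93 ≈ 47.4 mL/min
Patient B: SCr = 258 / 88.4 = 2.919 mg/dL
Patient B: CrCl = (140 − 55) × 66 / (72 × 2.919) × 0.85 = 5610.0 / 210.17 × 0.85 ≈ 22.7 mL/min
|47.4 − 22.7| = 24.7 mL/min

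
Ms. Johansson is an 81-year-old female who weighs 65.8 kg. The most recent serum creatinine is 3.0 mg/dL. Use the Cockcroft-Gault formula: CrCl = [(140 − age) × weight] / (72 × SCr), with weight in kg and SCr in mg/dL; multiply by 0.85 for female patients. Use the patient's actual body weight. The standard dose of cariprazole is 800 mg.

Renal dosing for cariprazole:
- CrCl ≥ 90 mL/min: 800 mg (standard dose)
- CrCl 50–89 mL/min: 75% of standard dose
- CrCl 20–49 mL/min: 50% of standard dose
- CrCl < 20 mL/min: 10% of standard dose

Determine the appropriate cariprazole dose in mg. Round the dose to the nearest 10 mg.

CrCl = (140 − 81) × 65.8 / (72 × 3) × 0.85 = 3882.2 / 216.00 × 0.85 ≈ 15.3 mL/min
CrCl ≈ 15 mL/min → bracket < 20 mL/min.
10% of 800 mg = 80 mg

80 mg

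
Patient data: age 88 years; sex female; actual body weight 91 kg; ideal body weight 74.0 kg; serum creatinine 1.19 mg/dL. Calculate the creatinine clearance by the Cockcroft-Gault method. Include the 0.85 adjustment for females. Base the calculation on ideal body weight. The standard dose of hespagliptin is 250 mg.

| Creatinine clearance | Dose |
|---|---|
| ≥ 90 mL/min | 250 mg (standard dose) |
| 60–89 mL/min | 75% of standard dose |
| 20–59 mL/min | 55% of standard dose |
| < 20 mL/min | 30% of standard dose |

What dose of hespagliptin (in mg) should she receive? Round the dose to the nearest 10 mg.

140 mg

CrCl = (140 − 88) × 74 / (72 × 1.19) × 0.85 = 3848.0 / 85.68 × 0.85 ≈ 38.2 mL/min
CrCl ≈ 38 mL/min → bracket 20–59 mL/min.
55% of 250 mg = 137.5 mg → 140 mg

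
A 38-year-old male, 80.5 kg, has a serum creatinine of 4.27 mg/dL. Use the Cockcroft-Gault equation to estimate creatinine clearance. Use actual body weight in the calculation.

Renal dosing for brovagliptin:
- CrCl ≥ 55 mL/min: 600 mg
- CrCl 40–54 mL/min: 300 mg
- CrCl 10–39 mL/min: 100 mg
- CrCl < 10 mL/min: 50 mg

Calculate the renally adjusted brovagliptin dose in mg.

CrCl = (140 − 38) × 80.5 / (72 × 4.27) = 8211.0 / 307.44 ≈ 26.7 mL/min
CrCl ≈ 27 mL/min → bracket 10–39 mL/min.
Dose for this bracket: 100 mg.

100 mg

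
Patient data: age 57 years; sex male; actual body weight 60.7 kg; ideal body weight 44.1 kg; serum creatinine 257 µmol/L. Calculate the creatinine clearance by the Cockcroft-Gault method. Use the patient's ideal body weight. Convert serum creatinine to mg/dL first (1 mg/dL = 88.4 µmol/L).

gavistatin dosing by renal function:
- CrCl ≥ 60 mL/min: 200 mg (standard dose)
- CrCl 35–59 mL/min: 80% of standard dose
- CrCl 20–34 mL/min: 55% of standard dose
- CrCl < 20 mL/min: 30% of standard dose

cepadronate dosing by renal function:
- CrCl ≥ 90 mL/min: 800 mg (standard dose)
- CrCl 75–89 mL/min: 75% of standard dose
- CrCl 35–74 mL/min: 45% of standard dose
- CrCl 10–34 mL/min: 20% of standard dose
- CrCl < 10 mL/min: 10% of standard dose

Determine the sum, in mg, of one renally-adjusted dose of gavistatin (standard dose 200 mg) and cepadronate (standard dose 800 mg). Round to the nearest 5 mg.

SCr = 257 / 88.4 = 2.907 mg/dL
CrCl = (140 − 57) × 44.1 / (72 × 2.907) = 3660.3 / 209.30 ≈ 17.5 mL/min
CrCl ≈ 17 mL/min.
gavistatin: < 20 mL/min → 30% of 200 mg = 60 mg.
cepadronate: 10–34 mL/min → 20% of 800 mg = 160 mg.
Total = 60 + 160 = 220 mg.

220 mg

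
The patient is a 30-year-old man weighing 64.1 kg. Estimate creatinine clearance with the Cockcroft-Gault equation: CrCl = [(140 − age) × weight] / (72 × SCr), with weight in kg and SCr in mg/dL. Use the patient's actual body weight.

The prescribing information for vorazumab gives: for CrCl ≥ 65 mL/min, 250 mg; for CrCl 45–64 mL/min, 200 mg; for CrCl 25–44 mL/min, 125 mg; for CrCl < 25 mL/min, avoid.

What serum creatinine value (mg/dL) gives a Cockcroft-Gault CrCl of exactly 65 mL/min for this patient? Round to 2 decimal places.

1.51 mg/dL

Standard dose requires CrCl ≥ 65 mL/min.
Set (140 − 30) × 64.1 / (72 × SCr) = 65
SCr = (140 − 30) × 64.1 / (72 × 65) = 1.507 mg/dL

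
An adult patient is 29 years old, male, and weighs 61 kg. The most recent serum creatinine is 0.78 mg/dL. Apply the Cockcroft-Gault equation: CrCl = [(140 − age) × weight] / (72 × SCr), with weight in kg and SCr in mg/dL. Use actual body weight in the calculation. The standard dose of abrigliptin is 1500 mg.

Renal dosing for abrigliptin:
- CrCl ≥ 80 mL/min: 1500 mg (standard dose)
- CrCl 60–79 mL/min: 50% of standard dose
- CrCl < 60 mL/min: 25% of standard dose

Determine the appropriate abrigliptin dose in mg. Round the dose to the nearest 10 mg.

CrCl = (140 − 29) × 61 / (72 × 0.78) = 6771.0 / 56.16 ≈ 120.6 mL/min
CrCl ≈ 121 mL/min → bracket ≥ 80 mL/min.
100% of 1500 mg = 1500 mg

1500 mg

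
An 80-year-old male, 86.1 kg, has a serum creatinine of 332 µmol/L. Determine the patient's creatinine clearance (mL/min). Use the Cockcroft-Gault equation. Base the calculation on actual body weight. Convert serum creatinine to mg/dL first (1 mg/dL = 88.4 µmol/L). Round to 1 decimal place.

19.1 mL/min

SCr = 332 / 88.4 = 3.756 mg/dL
CrCl = (140 − 80) × 86.1 / (72 × 3.756) = 5166.0 / 270.43 ≈ 19.1 mL/min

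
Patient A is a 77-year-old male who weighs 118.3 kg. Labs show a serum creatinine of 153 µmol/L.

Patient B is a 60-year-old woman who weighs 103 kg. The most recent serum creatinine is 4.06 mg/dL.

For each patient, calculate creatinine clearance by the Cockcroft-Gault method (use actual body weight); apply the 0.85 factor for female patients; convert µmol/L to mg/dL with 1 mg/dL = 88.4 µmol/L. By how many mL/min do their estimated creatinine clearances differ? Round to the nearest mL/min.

Patient A: SCr = 153 / 88.4 = 1.731 mg/dL
Patient A: CrCl = (140 − 77) × 118.3 / (72 × 1.731) = 7452.9 / 124.63 ≈ 59.8 mL/min
Patient B: CrCl = (140 − 60) × 103 / (72 × 4.06) × 0.85 = 8240.0 / 292.32 × 0.85 ≈ 24.0 mL/min
|59.8 − 24.0| = 35.8 mL/min

36 mL/min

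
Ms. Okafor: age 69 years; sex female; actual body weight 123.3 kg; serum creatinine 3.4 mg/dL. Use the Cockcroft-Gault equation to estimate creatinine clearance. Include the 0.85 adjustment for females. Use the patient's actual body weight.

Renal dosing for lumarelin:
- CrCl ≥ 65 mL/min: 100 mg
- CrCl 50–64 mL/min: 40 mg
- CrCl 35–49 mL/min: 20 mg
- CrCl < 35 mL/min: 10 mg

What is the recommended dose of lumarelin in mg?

CrCl = (140 − 69) × 123.3 / (72 × 3.4) × 0.85 = 8754.3 / 244.80 × 0.85 ≈ 30.4 mL/min
CrCl ≈ 30 mL/min → bracket < 35 mL/min.
Dose for this bracket: 10 mg.

10 mg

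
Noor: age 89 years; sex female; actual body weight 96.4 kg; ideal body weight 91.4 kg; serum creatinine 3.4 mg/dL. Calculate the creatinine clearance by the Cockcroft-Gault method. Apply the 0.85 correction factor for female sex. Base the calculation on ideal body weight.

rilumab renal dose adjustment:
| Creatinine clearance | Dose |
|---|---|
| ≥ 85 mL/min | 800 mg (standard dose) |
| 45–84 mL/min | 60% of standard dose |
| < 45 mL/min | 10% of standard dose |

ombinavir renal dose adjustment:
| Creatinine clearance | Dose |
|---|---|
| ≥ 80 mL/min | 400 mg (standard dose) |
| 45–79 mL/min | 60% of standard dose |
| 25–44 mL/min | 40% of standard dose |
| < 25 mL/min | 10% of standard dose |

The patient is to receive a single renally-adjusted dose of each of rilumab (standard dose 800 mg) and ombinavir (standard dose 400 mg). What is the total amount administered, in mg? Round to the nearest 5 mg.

120 mg

CrCl = (140 − 89) × 91.4 / (72 × 3.4) × 0.85 = 4661.4 / 244.80 × 0.85 ≈ 16.2 mL/min
CrCl ≈ 16 mL/min.
rilumab: < 45 mL/min → 10% of 800 mg = 80 mg.
ombinavir: < 25 mL/min → 10% of 400 mg = 40 mg.
Total = 80 + 40 = 120 mg.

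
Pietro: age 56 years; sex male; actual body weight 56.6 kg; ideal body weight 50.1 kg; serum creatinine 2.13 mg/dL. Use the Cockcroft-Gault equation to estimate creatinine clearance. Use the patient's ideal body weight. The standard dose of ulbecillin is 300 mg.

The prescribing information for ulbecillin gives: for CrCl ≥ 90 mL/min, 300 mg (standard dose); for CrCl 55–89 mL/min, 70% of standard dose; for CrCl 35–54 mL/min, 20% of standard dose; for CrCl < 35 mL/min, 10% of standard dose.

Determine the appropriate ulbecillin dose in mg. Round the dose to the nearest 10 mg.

30 mg

CrCl = (140 − 56) × 50.1 / (72 × 2.13) = 4208.4 / 153.36 ≈ 27.4 mL/min
CrCl ≈ 27 mL/min → bracket < 35 mL/min.
10% of 300 mg = 30 mg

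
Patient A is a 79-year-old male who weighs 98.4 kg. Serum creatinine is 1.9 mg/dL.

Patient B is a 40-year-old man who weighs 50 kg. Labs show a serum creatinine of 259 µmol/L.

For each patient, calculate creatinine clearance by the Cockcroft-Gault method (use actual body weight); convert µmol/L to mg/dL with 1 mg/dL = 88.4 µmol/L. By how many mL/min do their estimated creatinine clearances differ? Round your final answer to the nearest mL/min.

20 mL/min

Patient A: CrCl = (140 − 79) × 98.4 / (72 × 1.9) = 6002.4 / 136.80 ≈ 43.9 mL/min
Patient B: SCr = 259 / 88.4 = 2.93 mg/dL
Patient B: CrCl = (140 − 40) × 50 / (72 × 2.93) = 5000.0 / 210.96 ≈ 23.7 mL/min
|43.9 − 23.7| = 20.2 mL/min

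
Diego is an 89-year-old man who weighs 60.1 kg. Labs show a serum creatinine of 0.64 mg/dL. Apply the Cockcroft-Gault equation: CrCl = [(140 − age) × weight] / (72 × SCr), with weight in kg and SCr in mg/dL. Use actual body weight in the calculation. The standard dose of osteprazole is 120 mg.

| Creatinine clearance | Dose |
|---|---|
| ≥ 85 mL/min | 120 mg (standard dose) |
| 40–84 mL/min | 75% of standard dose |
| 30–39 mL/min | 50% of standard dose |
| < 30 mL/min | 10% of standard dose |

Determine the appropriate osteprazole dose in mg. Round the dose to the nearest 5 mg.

CrCl = (140 − 89) × 60.1 / (72 × 0.64) = 3065.1 / 46.08 ≈ 66.5 mL/min
CrCl ≈ 67 mL/min → bracket 40–84 mL/min.
75% of 120 mg = 90 mg

90 mg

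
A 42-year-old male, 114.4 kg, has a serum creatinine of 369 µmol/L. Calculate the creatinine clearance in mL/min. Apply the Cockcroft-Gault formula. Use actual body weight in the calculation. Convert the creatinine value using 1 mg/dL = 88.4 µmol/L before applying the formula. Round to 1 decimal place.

SCr = 369 / 88.4 = 4.174 mg/dL
CrCl = (140 − 42) × 114.4 / (72 × 4.174) = 11211.2 / 300.53 ≈ 37.3 mL/min

37.3 mL/min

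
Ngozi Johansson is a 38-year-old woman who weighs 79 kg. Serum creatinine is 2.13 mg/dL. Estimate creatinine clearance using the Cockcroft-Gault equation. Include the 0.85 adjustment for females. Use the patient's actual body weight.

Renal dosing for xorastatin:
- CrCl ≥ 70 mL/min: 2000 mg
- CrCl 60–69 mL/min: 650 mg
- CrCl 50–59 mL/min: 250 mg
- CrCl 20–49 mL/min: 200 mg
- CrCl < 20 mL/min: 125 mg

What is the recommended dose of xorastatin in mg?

200 mg

CrCl = (140 − 38) × 79 / (72 × 2.13) × 0.85 = 8058.0 / 153.36 × 0.85 ≈ 44.7 mL/min
CrCl ≈ 45 mL/min → bracket 20–49 mL/min.
Dose for this bracket: 200 mg.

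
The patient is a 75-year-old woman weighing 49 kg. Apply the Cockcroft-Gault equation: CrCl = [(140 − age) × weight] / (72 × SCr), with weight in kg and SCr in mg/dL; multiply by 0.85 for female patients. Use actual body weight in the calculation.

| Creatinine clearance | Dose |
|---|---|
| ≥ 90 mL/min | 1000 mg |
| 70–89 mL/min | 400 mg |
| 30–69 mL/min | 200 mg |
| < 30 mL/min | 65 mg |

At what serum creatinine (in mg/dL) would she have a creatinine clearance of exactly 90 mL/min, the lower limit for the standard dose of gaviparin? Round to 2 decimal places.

0.42 mg/dL

Standard dose requires CrCl ≥ 90 mL/min.
Set (140 − 75) × 49 × 0.85 / (72 × SCr) = 90
SCr = (140 − 75) × 49 × 0.85 / (72 × 90) = 0.418 mg/dL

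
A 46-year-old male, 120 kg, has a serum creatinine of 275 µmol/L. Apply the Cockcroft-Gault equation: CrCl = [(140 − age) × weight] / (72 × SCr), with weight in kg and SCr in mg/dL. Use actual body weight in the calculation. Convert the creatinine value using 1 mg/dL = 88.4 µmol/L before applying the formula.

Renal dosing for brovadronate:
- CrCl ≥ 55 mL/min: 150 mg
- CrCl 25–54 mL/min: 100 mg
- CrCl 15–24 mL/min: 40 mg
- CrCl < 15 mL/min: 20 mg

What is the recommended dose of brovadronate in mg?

SCr = 275 / 88.4 = 3.111 mg/dL
CrCl = (140 − 46) × 120 / (72 × 3.111) = 11280.0 / 223.99 ≈ 50.4 mL/min
CrCl ≈ 50 mL/min → bracket 25–54 mL/min.
Dose for this bracket: 100 mg.

100 mg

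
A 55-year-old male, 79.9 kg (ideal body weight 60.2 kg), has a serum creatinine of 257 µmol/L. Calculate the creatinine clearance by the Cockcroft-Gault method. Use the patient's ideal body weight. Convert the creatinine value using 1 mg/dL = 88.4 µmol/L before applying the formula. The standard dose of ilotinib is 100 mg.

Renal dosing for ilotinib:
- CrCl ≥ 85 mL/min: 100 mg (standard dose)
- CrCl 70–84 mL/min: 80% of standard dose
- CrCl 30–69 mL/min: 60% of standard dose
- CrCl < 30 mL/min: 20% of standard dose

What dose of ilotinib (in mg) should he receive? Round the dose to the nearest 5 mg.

20 mg

SCr = 257 / 88.4 = 2.907 mg/dL
CrCl = (140 − 55) × 60.2 / (72 × 2.907) = 5117.0 / 209.30 ≈ 24.4 mL/min
CrCl ≈ 24 mL/min → bracket < 30 mL/min.
20% of 100 mg = 20 mg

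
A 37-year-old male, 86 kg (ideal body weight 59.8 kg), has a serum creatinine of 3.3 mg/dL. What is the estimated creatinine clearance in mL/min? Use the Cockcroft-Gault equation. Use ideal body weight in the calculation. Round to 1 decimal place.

CrCl = (140 − 37) × 59.8 / (72 × 3.3) = 6159.4 / 237.60 ≈ 25.9 mL/min

25.9 mL/min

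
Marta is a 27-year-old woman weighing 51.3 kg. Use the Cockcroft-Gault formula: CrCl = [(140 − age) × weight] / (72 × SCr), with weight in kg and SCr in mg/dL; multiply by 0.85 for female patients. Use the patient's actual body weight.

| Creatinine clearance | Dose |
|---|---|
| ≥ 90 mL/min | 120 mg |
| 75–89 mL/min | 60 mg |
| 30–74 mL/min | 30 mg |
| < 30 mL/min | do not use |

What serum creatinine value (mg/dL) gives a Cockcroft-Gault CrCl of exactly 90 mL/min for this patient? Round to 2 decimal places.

0.76 mg/dL

Standard dose requires CrCl ≥ 90 mL/min.
Set (140 − 27) × 51.3 × 0.85 / (72 × SCr) = 90
SCr = (140 − 27) × 51.3 × 0.85 / (72 × 90) = 0.760 mg/dL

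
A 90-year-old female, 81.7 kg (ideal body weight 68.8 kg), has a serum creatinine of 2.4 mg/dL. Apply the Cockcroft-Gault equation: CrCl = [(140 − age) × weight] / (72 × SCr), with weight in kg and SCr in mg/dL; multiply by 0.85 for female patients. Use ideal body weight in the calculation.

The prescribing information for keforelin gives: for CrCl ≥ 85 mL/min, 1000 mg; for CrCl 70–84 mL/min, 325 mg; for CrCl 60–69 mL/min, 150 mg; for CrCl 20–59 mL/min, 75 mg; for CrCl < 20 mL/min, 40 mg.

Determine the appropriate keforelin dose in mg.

CrCl = (140 − 90) × 68.8 / (72 × 2.4) × 0.85 = 3440.0 / 172.80 × 0.85 ≈ 16.9 mL/min
CrCl ≈ 17 mL/min → bracket < 20 mL/min.
Dose for this bracket: 40 mg.

40 mg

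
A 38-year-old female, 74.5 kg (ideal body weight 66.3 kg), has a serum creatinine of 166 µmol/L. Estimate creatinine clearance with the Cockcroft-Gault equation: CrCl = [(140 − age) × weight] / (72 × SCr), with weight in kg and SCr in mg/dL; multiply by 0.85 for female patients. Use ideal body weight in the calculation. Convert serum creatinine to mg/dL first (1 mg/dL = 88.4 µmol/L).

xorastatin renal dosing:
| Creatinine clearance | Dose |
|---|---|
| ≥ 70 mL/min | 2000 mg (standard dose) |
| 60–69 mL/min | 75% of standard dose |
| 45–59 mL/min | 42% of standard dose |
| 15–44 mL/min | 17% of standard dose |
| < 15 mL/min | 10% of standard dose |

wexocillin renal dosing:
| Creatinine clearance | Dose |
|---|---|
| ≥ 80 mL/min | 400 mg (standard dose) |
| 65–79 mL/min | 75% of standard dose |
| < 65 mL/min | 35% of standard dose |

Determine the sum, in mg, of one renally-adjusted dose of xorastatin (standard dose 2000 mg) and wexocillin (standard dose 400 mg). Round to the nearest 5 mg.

SCr = 166 / 88.4 = 1.878 mg/dL
CrCl = (140 − 38) × 66.3 / (72 × 1.878) × 0.85 = 6762.6 / 135.22 × 0.85 ≈ 42.5 mL/min
CrCl ≈ 43 mL/min.
xorastatin: 15–44 mL/min → 17% of 2000 mg = 340 mg.
wexocillin: < 65 mL/min → 35% of 400 mg = 140 mg.
Total = 340 + 140 = 480 mg.

480 mg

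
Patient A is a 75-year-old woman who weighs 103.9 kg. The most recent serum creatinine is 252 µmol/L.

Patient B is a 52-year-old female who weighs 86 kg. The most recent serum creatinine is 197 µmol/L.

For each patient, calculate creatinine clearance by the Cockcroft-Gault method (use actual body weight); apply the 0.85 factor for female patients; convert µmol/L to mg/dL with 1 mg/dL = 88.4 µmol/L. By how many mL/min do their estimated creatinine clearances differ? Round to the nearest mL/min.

12 mL/min

Patient A: SCr = 252 / 88.4 = 2.851 mg/dL
Patient A: CrCl = (140 − 75) × 103.9 / (72 × 2.851) × 0.85 = 6753.5 / 205.27 × 0.85 ≈ 28.0 mL/min
Patient B: SCr = 197 / 88.4 = 2.229 mg/dL
Patient B: CrCl = (140 − 52) × 86 / (72 × 2.229) × 0.85 = 7568.0 / 160.49 × 0.85 ≈ 40.1 mL/min
|28.0 − 40.1| = 12.1 mL/min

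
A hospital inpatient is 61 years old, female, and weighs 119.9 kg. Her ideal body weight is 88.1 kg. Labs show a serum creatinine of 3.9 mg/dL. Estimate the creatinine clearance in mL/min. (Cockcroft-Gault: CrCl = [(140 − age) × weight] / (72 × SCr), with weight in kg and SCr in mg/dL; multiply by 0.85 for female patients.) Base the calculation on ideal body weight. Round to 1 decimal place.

21.1 mL/min

CrCl = (140 − 61) × 88.1 / (72 × 3.9) × 0.85 = 6959.9 / 280.80 × 0.85 ≈ 21.1 mL/min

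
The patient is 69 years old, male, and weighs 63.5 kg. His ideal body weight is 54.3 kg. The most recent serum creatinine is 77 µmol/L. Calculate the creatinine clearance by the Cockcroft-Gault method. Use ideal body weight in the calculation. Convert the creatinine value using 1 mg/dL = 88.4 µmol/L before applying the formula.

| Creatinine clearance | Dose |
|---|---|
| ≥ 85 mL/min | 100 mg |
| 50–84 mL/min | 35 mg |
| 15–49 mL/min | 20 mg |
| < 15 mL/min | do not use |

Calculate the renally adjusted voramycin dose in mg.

35 mg

SCr = 77 / 88.4 = 0.871 mg/dL
CrCl = (140 − 69) × 54.3 / (72 × 0.871) = 3855.3 / 62.71 ≈ 61.5 mL/min
CrCl ≈ 61 mL/min → bracket 50–84 mL/min.
Dose for this bracket: 35 mg.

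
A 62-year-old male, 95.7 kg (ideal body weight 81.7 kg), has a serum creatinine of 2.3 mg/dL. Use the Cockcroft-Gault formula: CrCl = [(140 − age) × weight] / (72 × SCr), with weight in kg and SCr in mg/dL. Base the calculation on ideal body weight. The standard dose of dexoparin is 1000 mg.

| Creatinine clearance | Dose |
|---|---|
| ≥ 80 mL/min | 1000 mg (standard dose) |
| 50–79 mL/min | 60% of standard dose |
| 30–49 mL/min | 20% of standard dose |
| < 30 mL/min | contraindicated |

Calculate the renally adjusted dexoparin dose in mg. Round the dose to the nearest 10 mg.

200 mg

CrCl = (140 − 62) × 81.7 / (72 × 2.3) = 6372.6 / 165.60 ≈ 38.5 mL/min
CrCl ≈ 38 mL/min → bracket 30–49 mL/min.
20% of 1000 mg = 200 mg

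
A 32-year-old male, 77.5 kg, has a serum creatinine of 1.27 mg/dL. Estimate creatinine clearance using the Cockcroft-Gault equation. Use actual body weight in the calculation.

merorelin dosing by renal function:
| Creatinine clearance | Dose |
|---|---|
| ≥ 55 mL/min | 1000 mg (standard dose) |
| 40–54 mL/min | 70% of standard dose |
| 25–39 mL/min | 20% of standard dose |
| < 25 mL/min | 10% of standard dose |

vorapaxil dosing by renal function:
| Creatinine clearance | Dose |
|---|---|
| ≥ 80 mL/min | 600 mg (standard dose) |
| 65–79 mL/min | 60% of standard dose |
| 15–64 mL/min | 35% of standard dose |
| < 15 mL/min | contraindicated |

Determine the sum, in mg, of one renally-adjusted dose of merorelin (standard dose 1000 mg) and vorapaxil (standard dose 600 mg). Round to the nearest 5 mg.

CrCl = (140 − 32) × 77.5 / (72 × 1.27) = 8370.0 / 91.44 ≈ 91.5 mL/min
CrCl ≈ 92 mL/min.
merorelin: ≥ 55 mL/min → 100% of 1000 mg = 1000 mg.
vorapaxil: ≥ 80 mL/min → 100% of 600 mg = 600 mg.
Total = 1000 + 600 = 1600 mg.

1600 mg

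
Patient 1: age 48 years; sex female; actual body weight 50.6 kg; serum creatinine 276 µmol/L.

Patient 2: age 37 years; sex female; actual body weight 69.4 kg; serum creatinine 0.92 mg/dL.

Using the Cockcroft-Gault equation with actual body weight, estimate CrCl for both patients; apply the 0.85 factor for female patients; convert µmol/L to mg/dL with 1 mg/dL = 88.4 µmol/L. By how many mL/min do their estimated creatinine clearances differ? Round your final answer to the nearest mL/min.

74 mL/min

Patient 1: SCr = 276 / 88.4 = 3.122 mg/dL
Patient 1: CrCl = (140 − 48) × 50.6 / (72 × 3.122) × 0.85 = 4655.2 / 224.78 × 0.85 ≈ 17.6 mL/min
Patient 2: CrCl = (140 − 37) × 69.4 / (72 × 0.92) × 0.85 = 7148.2 / 66.24 × 0.85 ≈ 91.7 mL/min
|17.6 − 91.7| = 74.1 mL/min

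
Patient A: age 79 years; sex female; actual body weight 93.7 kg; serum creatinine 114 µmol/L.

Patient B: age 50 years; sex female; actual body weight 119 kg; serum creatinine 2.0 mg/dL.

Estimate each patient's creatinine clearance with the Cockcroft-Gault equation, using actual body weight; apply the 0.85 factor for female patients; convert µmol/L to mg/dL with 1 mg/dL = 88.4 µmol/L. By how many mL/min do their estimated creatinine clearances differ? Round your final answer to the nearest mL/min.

11 mL/min

Patient A: SCr = 114 / 88.4 = 1.29 mg/dL
Patient A: CrCl = (140 − 79) × 93.7 / (72 × 1.29) × 0.85 = 5715.7 / 92.88 × 0.85 ≈ 52.3 mL/min
Patient B: CrCl = (140 − 50) × 119 / (72 × 2) × 0.85 = 10710.0 / 144.00 × 0.85 ≈ 63.2 mL/min
|52.3 − 63.2| = 10.9 mL/min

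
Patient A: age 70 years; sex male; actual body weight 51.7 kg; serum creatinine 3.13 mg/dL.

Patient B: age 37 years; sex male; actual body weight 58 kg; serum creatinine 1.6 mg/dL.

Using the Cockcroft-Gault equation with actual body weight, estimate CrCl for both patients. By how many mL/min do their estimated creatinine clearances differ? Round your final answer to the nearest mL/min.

36 mL/min

Patient A: CrCl = (140 − 70) × 51.7 / (72 × 3.13) = 3619.0 / 225.36 ≈ 16.1 mL/min
Patient B: CrCl = (140 − 37) × 58 / (72 × 1.6) = 5974.0 / 115.20 ≈ 51.9 mL/min
|16.1 − 51.9| = 35.8 mL/min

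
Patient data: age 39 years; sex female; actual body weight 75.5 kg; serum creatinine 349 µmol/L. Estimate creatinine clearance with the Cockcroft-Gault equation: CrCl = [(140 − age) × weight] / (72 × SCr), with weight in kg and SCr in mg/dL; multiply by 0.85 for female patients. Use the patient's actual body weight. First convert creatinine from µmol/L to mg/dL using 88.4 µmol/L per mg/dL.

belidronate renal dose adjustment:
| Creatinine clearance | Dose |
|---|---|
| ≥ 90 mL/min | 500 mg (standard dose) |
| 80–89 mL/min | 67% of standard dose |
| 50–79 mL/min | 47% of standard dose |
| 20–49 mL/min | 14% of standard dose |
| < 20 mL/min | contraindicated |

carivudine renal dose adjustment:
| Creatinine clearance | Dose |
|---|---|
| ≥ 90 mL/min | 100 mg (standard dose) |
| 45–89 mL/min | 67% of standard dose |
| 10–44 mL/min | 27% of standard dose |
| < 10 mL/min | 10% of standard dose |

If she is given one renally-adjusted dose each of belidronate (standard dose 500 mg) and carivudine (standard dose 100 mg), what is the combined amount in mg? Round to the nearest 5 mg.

95 mg

SCr = 349 / 88.4 = 3.948 mg/dL
CrCl = (140 − 39) × 75.5 / (72 × 3.948) × 0.85 = 7625.5 / 284.26 × 0.85 ≈ 22.8 mL/min
CrCl ≈ 23 mL/min.
belidronate: 20–49 mL/min → 14% of 500 mg = 70 mg.
carivudine: 10–44 mL/min → 27% of 100 mg = 27 mg.
Total = 70 + 27 = 97 mg.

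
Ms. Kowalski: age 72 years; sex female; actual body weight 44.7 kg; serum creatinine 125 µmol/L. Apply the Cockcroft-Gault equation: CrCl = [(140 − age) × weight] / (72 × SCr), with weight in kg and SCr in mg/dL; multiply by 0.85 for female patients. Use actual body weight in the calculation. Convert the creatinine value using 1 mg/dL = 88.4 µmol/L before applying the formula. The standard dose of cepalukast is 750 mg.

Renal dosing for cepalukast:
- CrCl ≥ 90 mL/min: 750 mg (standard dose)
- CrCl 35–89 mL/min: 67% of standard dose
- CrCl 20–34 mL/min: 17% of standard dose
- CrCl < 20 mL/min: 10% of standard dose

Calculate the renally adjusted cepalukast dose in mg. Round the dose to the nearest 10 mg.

130 mg

SCr = 125 / 88.4 = 1.414 mg/dL
CrCl = (140 − 72) × 44.7 / (72 × 1.414) × 0.85 = 3039.6 / 101.81 × 0.85 ≈ 25.4 mL/min
CrCl ≈ 25 mL/min → bracket 20–34 mL/min.
17% of 750 mg = 127.5 mg → 130 mg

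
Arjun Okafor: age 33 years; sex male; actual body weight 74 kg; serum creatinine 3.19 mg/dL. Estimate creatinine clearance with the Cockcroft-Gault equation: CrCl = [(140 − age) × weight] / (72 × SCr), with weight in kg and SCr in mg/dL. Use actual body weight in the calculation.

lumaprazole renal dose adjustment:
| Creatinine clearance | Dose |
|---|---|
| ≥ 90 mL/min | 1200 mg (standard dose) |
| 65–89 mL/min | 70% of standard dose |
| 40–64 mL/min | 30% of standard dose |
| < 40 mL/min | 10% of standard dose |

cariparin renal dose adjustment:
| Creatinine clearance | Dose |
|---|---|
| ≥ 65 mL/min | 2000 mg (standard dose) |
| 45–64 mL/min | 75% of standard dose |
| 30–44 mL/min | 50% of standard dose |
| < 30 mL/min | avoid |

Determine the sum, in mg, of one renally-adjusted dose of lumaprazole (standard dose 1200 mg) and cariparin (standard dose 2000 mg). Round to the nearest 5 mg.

CrCl = (140 − 33) × 74 / (72 × 3.19) = 7918.0 / 229.68 ≈ 34.5 mL/min
CrCl ≈ 34 mL/min.
lumaprazole: < 40 mL/min → 10% of 1200 mg = 120 mg.
cariparin: 30–44 mL/min → 50% of 2000 mg = 1000 mg.
Total = 120 + 1000 = 1120 mg.

1120 mg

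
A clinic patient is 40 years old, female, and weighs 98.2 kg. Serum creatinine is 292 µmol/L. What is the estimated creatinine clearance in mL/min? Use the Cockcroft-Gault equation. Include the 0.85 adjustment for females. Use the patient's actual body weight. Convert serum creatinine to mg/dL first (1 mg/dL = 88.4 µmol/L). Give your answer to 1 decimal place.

SCr = 292 / 88.4 = 3.303 mg/dL
CrCl = (140 − 40) × 98.2 / (72 × 3.303) × 0.85 = 9820.0 / 237.82 × 0.85 ≈ 35.1 mL/min

35.1 mL/min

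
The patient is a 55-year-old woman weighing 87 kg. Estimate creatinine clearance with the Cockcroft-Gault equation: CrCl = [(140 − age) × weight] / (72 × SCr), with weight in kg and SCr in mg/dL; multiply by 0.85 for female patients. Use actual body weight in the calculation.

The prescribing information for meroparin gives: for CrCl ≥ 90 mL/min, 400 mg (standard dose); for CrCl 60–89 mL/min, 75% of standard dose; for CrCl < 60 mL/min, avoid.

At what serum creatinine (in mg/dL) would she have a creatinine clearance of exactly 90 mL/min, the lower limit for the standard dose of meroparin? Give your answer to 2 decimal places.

0.97 mg/dL

Standard dose requires CrCl ≥ 90 mL/min.
Set (140 − 55) × 87 × 0.85 / (72 × SCr) = 90
SCr = (140 − 55) × 87 × 0.85 / (72 × 90) = 0.970 mg/dL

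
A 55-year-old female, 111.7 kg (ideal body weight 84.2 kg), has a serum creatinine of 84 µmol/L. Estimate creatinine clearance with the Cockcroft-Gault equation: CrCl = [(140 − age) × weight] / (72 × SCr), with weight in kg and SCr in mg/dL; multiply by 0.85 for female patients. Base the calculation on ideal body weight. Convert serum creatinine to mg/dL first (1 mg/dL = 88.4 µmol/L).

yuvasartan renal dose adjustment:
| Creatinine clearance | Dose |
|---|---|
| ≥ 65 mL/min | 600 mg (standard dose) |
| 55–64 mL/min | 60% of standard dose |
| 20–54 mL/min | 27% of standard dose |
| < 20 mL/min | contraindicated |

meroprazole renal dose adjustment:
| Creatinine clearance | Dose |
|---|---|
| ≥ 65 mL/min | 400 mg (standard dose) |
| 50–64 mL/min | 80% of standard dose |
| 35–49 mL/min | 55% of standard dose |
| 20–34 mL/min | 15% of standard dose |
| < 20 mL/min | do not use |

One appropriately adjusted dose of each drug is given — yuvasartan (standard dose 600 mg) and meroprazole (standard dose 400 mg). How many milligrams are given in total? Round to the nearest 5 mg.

1000 mg

SCr = 84 / 88.4 = 0.95 mg/dL
CrCl = (140 − 55) × 84.2 / (72 × 0.95) × 0.85 = 7157.0 / 68.40 × 0.85 ≈ 88.9 mL/min
CrCl ≈ 89 mL/min.
yuvasartan: ≥ 65 mL/min → 100% of 600 mg = 600 mg.
meroprazole: ≥ 65 mL/min → 100% of 400 mg = 400 mg.
Total = 600 + 400 = 1000 mg.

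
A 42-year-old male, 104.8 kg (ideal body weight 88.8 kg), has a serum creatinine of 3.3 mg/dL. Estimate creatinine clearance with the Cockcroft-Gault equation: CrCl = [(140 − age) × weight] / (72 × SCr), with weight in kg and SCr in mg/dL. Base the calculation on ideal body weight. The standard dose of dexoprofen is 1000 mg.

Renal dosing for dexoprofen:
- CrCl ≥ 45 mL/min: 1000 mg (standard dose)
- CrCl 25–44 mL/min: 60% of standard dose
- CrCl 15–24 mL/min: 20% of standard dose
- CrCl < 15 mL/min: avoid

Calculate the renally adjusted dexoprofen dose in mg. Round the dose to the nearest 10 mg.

600 mg

CrCl = (140 − 42) × 88.8 / (72 × 3.3) = 8702.4 / 237.60 ≈ 36.6 mL/min
CrCl ≈ 37 mL/min → bracket 25–44 mL/min.
60% of 1000 mg = 600 mg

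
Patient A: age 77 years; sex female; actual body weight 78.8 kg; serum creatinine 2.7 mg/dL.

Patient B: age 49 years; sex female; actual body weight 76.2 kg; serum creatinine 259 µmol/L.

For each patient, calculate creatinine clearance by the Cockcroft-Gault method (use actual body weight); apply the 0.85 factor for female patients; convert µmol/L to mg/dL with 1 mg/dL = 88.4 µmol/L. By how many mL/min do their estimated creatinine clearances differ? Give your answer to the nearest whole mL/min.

Patient A: CrCl = (140 − 77) × 78.8 / (72 × 2.7) × 0.85 = 4964.4 / 194.40 × 0.85 ≈ 21.7 mL/min
Patient B: SCr = 259 / 88.4 = 2.93 mg/dL
Patient B: CrCl = (140 − 49) × 76.2 / (72 × 2.93) × 0.85 = 6934.2 / 210.96 × 0.85 ≈ 27.9 mL/min
|21.7 − 27.9| = 6.2 mL/min

6 mL/min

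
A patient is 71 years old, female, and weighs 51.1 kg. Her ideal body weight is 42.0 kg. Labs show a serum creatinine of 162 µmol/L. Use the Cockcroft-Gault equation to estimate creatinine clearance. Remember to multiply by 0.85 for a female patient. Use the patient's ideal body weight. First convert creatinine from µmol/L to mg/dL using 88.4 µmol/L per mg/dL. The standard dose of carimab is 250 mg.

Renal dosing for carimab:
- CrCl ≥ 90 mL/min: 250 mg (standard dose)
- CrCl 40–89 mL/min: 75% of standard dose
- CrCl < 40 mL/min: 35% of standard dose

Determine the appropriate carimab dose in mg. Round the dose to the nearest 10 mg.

90 mg

SCr = 162 / 88.4 = 1.833 mg/dL
CrCl = (140 − 71) × 42 / (72 × 1.833) × 0.85 = 2898.0 / 131.98 × 0.85 ≈ 18.7 mL/min
CrCl ≈ 19 mL/min → bracket < 40 mL/min.
35% of 250 mg = 87.5 mg → 90 mg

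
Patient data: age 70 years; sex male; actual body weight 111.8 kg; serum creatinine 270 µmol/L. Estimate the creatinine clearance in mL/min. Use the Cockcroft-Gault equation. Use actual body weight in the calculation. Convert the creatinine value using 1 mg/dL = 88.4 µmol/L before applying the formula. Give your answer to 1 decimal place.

35.6 mL/min

SCr = 270 / 88.4 = 3.054 mg/dL
CrCl = (140 − 70) × 111.8 / (72 × 3.054) = 7826.0 / 219.89 ≈ 35.6 mL/min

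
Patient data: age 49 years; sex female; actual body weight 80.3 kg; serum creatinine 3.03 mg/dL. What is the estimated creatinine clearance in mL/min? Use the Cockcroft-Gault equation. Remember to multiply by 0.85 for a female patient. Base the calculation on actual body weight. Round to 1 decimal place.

28.5 mL/min

CrCl = (140 − 49) × 80.3 / (72 × 3.03) × 0.85 = 7307.3 / 218.16 × 0.85 ≈ 28.5 mL/min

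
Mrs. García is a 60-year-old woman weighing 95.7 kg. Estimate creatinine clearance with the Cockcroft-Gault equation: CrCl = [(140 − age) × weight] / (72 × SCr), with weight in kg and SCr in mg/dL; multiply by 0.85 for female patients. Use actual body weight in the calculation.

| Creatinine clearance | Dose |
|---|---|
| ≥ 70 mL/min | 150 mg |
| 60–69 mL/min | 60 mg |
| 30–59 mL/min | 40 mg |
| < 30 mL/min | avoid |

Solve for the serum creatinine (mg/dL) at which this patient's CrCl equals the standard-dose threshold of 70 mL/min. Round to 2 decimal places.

Standard dose requires CrCl ≥ 70 mL/min.
Set (140 − 60) × 95.7 × 0.85 / (72 × SCr) = 70
SCr = (140 − 60) × 95.7 × 0.85 / (72 × 70) = 1.291 mg/dL

1.29 mg/dL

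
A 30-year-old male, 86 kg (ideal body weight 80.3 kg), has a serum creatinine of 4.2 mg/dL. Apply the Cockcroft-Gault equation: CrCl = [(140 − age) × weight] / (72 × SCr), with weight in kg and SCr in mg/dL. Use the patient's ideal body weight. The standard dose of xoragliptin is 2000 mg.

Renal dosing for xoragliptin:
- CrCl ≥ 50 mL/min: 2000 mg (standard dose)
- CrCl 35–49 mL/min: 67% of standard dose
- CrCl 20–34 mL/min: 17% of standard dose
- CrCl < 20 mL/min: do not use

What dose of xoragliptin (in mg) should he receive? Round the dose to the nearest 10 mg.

CrCl = (140 − 30) × 80.3 / (72 × 4.2) = 8833.0 / 302.40 ≈ 29.2 mL/min
CrCl ≈ 29 mL/min → bracket 20–34 mL/min.
17% of 2000 mg = 340 mg

340 mg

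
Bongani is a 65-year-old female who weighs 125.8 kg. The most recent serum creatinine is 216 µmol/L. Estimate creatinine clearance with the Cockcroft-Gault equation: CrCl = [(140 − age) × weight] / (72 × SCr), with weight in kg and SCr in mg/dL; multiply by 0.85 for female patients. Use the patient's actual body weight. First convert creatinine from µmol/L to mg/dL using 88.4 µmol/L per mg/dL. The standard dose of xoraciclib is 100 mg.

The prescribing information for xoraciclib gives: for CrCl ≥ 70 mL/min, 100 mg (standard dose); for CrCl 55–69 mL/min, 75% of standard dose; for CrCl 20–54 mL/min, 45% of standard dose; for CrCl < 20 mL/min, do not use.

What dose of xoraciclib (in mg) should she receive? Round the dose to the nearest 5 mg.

SCr = 216 / 88.4 = 2.443 mg/dL
CrCl = (140 − 65) × 125.8 / (72 × 2.443) × 0.85 = 9435.0 / 175.90 × 0.85 ≈ 45.6 mL/min
CrCl ≈ 46 mL/min → bracket 20–54 mL/min.
45% of 100 mg = 45 mg

45 mg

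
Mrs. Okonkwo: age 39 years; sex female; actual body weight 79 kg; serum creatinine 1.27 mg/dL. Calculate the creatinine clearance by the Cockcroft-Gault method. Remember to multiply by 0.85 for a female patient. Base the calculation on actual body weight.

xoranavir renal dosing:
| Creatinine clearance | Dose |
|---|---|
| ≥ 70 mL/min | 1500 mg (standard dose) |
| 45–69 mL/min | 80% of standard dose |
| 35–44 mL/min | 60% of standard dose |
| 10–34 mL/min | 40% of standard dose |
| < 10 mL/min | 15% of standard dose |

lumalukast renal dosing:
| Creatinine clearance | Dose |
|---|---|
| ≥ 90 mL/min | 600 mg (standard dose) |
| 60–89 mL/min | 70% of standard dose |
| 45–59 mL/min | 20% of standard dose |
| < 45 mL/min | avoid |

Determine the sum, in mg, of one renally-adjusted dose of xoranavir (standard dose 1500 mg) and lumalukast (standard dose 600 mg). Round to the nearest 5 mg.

CrCl = (140 − 39) × 79 / (72 × 1.27) × 0.85 = 7979.0 / 91.44 × 0.85 ≈ 74.2 mL/min
CrCl ≈ 74 mL/min.
xoranavir: ≥ 70 mL/min → 100% of 1500 mg = 1500 mg.
lumalukast: 60–89 mL/min → 70% of 600 mg = 420 mg.
Total = 1500 + 420 = 1920 mg.

1920 mg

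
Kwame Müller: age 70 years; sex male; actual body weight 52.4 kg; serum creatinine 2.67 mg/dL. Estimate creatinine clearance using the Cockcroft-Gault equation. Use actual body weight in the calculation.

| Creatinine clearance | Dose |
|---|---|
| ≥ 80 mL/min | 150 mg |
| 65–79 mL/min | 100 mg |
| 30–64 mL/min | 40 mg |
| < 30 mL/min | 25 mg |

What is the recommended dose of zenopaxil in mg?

CrCl = (140 − 70) × 52.4 / (72 × 2.67) = 3668.0 / 192.24 ≈ 19.1 mL/min
CrCl ≈ 19 mL/min → bracket < 30 mL/min.
Dose for this bracket: 25 mg.

25 mg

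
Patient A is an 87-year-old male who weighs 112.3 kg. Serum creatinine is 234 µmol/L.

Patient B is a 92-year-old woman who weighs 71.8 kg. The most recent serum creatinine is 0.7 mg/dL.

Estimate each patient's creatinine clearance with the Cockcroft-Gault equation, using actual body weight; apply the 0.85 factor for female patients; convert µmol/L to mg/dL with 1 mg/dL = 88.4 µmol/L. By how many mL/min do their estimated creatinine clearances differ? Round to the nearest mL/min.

27 mL/min

Patient A: SCr = 234 / 88.4 = 2.647 mg/dL
Patient A: CrCl = (140 − 87) × 112.3 / (72 × 2.647) = 5951.9 / 190.58 ≈ 31.2 mL/min
Patient B: CrCl = (140 − 92) × 71.8 / (72 × 0.7) × 0.85 = 3446.4 / 50.40 × 0.85 ≈ 58.1 mL/min
|31.2 − 58.1| = 26.9 mL/min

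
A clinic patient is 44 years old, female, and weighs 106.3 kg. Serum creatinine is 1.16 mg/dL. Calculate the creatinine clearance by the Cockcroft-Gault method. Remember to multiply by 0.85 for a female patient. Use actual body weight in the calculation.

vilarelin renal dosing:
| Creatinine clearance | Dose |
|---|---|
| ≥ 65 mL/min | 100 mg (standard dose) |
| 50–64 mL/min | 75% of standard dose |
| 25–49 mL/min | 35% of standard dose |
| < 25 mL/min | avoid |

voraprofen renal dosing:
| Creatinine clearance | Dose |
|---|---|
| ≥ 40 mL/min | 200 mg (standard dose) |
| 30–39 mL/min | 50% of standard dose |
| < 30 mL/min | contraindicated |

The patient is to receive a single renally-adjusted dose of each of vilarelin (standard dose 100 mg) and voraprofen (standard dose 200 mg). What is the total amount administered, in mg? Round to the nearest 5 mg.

CrCl = (140 − 44) × 106.3 / (72 × 1.16) × 0.85 = 10204.8 / 83.52 × 0.85 ≈ 103.9 mL/min
CrCl ≈ 104 mL/min.
vilarelin: ≥ 65 mL/min → 100% of 100 mg = 100 mg.
voraprofen: ≥ 40 mL/min → 100% of 200 mg = 200 mg.
Total = 100 + 200 = 300 mg.

300 mg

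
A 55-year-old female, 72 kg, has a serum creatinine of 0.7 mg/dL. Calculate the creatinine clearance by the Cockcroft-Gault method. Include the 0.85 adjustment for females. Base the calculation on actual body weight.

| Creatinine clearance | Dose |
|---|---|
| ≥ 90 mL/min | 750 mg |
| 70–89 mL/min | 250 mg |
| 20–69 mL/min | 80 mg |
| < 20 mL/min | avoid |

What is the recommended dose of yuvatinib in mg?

750 mg

CrCl = (140 − 55) × 72 / (72 × 0.7) × 0.85 = 6120.0 / 50.40 × 0.85 ≈ 103.2 mL/min
CrCl ≈ 103 mL/min → bracket ≥ 90 mL/min.
Dose for this bracket: 750 mg.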